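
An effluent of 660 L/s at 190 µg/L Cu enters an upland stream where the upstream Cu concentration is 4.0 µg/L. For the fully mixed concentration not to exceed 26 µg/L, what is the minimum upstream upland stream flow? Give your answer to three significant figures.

4920 L/s

Set C_mix = 26: (Q·4.000 + 660.0·190.0) / (Q + 660.0) = 26
→ Q = 660.0·(190.0 − 26)/(26 − 4.000) = 4920 L/s.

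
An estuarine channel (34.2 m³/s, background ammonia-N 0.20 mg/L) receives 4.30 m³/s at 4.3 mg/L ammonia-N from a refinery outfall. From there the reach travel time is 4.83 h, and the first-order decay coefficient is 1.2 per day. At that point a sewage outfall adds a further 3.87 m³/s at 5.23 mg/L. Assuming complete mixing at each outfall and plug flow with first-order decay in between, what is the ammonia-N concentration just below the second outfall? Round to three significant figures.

0.947 mg/L

Mixed concentration C = ΣQC/ΣQ = (34.20·0.2000 + 4.300·4.300) / 38.50 = 25.33/38.50 = 0.6579 mg/L; combined flow 38.50 m³/s.
First-order decay: C = 0.6579·exp(−k·t) = 0.6579·0.7854 = 0.5168 mg/L.
Second outfall: C = (38.50·0.5168 + 3.870·5.230)/42.37 = 0.9473 mg/L.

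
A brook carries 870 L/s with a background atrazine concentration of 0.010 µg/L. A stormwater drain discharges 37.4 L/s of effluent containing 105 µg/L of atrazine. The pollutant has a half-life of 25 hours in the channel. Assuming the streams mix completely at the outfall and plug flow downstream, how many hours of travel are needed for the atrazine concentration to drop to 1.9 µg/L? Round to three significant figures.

After mixing, C = (870.0·0.01000 + 37.40·105.0) / 907.4 = 3936/907.4 = 4.337 µg/L.
Half-life 25 h → k = ln 2 / 25 = 0.02773 h⁻¹ = 0.6654 d⁻¹.
4.337·exp(−k·t) = 1.9 → t = ln(4.337/1.9)/k = 107200 s = 29.77 h.

29.8 h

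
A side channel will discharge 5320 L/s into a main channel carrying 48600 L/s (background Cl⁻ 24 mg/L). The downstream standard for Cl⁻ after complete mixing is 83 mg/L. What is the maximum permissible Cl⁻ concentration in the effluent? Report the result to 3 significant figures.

At the limit, (Qr·Cr + Qe·Cₑ)/(Qr + Qe) = 83:
Cₑ = (53920·83 − 48600·24.00) / 5320 = 622.0 mg/L.

622 mg/L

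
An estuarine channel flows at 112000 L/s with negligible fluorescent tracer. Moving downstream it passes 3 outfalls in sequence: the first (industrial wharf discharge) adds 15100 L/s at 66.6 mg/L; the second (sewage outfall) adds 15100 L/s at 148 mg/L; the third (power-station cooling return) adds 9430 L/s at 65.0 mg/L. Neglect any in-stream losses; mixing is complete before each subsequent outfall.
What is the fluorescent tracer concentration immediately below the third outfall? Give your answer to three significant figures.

25.4 mg/L

Outfall 1: combined Q = 127100 L/s; C = (112000·0 + 15100·66.60)/127100 = 7.912 mg/L.
Outfall 2: combined Q = 142200 L/s; C = (127100·7.912 + 15100·148.0)/142200 = 22.79 mg/L.
Outfall 3: combined Q = 151600 L/s; C = (142200·22.79 + 9430·65.00)/151600 = 25.41 mg/L.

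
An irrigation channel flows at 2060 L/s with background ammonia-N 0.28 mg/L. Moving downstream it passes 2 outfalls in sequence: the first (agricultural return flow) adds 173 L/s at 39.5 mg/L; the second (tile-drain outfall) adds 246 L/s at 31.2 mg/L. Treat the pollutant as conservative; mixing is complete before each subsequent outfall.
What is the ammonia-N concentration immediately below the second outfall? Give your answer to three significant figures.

Outfall 1: combined Q = 2233 L/s; C = (2060·0.2800 + 173.0·39.50)/2233 = 3.319 mg/L.
Outfall 2: combined Q = 2479 L/s; C = (2233·3.319 + 246.0·31.20)/2479 = 6.085 mg/L.

6.09 mg/L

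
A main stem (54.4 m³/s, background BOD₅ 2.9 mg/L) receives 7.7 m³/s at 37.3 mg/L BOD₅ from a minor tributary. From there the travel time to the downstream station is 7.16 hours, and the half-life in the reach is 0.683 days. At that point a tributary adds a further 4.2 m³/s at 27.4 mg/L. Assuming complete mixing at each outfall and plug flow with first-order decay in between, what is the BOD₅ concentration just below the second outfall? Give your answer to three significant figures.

6.69 mg/L

Mass balance: C = (54.40·2.900 + 7.700·37.30) / 62.10 = 445.0/62.10 = 7.165 mg/L; combined flow 62.10 m³/s.
Half-life 0.683 d → k = ln 2 / 0.683 = 1.015 d⁻¹.
Applying C = C₀e^(−kt): 7.165 × 0.7388 = 5.294 mg/L.
Second outfall: C = (62.10·5.294 + 4.200·27.40)/66.30 = 6.694 mg/L.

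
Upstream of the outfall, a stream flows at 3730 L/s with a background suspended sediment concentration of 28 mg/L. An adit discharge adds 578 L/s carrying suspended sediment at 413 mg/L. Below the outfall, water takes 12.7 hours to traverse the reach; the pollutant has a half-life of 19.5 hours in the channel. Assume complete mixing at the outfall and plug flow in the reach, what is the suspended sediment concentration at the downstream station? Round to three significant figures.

Mixed concentration C = ΣQC/ΣQ = (3730·28.00 + 578.0·413.0) / 4308 = 343200/4308 = 79.66 mg/L.
Half-life 19.5 h → k = ln 2 / 19.5 = 0.03555 h⁻¹ = 0.8531 d⁻¹.
Applying C = C₀e^(−kt): 79.66 × 0.6367 = 50.72 mg/L.

50.7 mg/L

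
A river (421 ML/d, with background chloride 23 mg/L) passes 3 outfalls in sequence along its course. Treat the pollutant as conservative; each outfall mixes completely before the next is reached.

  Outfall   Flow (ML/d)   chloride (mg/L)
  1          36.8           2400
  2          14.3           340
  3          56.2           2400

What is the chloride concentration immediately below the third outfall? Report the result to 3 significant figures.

450 mg/L

After outfall 1: Q = 421.0 + 36.80 = 457.8 ML/d; C = (421.0·23.00 + 36.80·2400)/457.8 = 214.1 mg/L.
After outfall 2: Q = 457.8 + 14.30 = 472.1 ML/d; C = (457.8·214.1 + 14.30·340.0)/472.1 = 217.9 mg/L.
After outfall 3: Q = 472.1 + 56.20 = 528.3 ML/d; C = (472.1·217.9 + 56.20·2400)/528.3 = 450.0 mg/L.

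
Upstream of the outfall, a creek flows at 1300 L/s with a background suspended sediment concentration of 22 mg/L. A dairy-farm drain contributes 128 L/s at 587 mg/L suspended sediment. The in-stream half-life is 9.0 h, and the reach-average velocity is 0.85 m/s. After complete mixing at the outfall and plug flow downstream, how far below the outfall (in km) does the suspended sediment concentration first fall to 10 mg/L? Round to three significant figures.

78.8 km

After mixing, C = (1300·22.00 + 128.0·587.0) / 1428 = 103700/1428 = 72.64 mg/L.
Half-life 9.0 h → k = ln 2 / 9.0 = 0.07702 h⁻¹ = 1.848 d⁻¹.
Set 72.64·exp(−k·t) = 10 → t = ln(72.64/10)/k = 92690 s = 25.75 h.
Distance = v·t = 0.85·92690 = 78790 m = 78.79 km.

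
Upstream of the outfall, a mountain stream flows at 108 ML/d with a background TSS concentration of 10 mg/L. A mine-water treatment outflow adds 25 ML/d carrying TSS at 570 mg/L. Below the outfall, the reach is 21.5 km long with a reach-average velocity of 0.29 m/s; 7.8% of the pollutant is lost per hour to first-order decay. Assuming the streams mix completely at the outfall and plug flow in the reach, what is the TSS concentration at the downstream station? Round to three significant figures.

21.6 mg/L

After mixing, C = (108.0·10.00 + 25.00·570.0) / 133.0 = 15330/133.0 = 115.3 mg/L.
Travel time t = 21.5·1000 / 0.29 = 74140 s = 20.59 h.
7.8%/h lost → k = −ln(1 − 0.078) = 0.08121 h⁻¹.
First-order decay: C = 115.3·exp(−k·t) = 115.3·0.1878 = 21.65 mg/L.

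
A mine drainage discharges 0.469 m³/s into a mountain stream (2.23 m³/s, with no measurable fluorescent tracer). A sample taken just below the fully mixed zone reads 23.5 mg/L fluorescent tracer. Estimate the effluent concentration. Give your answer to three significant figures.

Mass balance: 2.230·0 + 0.4690·Cₑ = 2.699·23.50
→ Cₑ = (2.699·23.50 − 2.230·0) / 0.4690 = 135.2 mg/L.

135 mg/L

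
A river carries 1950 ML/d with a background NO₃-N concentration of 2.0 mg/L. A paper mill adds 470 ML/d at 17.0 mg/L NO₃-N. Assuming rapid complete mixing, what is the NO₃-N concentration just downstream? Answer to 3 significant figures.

4.91 mg/L

Mass balance: C = (1950·2.000 + 470.0·17.00) / 2420 = 11890/2420 = 4.913 mg/L.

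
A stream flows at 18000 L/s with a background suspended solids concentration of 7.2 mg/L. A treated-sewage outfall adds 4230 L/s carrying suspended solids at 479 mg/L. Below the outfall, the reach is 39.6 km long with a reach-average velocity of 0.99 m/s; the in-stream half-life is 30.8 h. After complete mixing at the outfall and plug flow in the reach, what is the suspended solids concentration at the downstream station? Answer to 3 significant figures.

After mixing, C = (18000·7.200 + 4230·479.0) / 22230 = 2156000/22230 = 96.98 mg/L.
Travel time t = 39.6·1000 / 0.99 = 40000 s = 11.11 h.
Half-life 30.8 h → k = ln 2 / 30.8 = 0.02250 h⁻¹ = 0.5401 d⁻¹.
Applying C = C₀e^(−kt): 96.98 × 0.7788 = 75.52 mg/L.

75.5 mg/L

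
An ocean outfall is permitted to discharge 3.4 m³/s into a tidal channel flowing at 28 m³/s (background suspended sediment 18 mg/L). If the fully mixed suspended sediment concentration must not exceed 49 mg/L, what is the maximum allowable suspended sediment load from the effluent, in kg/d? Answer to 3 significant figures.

89400 kg/d

Mass balance at the limit: 28.00·18.00 + 3.400·Cₑ = 31.40·49 → Cₑ = 304.3 mg/L.
Load = 3.400 m³/s × 304.3 g/m³ × 86 400 s/d = 89390 kg/d.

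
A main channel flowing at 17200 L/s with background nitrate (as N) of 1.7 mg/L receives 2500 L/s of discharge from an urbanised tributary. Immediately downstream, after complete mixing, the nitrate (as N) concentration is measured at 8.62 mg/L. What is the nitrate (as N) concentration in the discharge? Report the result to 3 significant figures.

Mass balance: 17200·1.700 + 2500·Cₑ = 19700·8.620
→ Cₑ = (19700·8.620 − 17200·1.700) / 2500 = 56.23 mg/L.

56.2 mg/L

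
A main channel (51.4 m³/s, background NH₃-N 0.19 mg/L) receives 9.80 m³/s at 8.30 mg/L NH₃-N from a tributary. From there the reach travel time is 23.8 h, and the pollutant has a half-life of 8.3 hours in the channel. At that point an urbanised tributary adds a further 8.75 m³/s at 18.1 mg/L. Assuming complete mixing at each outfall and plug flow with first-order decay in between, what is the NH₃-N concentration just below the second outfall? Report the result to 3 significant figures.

Mass balance: C = (51.40·0.1900 + 9.800·8.300) / 61.20 = 91.11/61.20 = 1.489 mg/L; combined flow 61.20 m³/s.
Half-life 8.3 h → k = ln 2 / 8.3 = 0.08351 h⁻¹ = 2.004 d⁻¹.
Applying C = C₀e^(−kt): 1.489 × 0.1370 = 0.2040 mg/L.
At the second outfall, C = (61.20·0.2040 + 8.750·18.10) / (61.20 + 8.750) = 2.443 mg/L.

2.44 mg/L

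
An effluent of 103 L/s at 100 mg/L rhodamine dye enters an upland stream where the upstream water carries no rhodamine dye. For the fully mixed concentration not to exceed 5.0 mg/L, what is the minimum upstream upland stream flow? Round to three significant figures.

1960 L/s

Set C_mix = 5.0: (Q·0 + 103.0·100.0) / (Q + 103.0) = 5.0
→ Q = 103.0·(100.0 − 5.0)/(5.0 − 0) = 1957 L/s.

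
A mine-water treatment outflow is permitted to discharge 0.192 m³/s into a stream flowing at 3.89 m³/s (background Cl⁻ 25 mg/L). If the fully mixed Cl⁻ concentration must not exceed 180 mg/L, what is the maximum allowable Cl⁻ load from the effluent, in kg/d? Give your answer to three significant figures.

Mass balance at the limit: 3.890·25.00 + 0.1920·Cₑ = 4.082·180 → Cₑ = 3320 mg/L.
Load = 0.1920 m³/s × 3320 g/m³ × 86 400 s/d = 55080 kg/d.

55100 kg/d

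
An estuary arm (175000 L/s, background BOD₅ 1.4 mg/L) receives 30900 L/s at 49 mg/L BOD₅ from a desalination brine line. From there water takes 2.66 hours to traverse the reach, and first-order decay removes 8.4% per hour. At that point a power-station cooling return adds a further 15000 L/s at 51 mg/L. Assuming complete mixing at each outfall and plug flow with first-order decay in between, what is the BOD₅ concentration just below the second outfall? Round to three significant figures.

Flow-weighted average: C = (175000·1.400 + 30900·49.00) / 205900 = 1759000/205900 = 8.543 mg/L; combined flow 205900 L/s.
8.4%/h lost → k = −ln(1 − 0.084) = 0.08774 h⁻¹.
Decay over the reach: 8.543·exp(−kt) = 8.543·0.7918 = 6.765 mg/L.
At the second outfall, C = (205900·6.765 + 15000·51.00) / (205900 + 15000) = 9.769 mg/L.

9.77 mg/L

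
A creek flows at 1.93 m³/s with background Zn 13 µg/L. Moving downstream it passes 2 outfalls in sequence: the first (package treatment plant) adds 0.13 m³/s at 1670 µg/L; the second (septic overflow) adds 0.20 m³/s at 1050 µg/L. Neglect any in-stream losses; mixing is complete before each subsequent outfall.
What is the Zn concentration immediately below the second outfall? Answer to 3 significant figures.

Below outfall 1: Q → 2.060 m³/s, C = (1.930·13.00 + 0.1300·1670)/2.060 = 117.6 µg/L.
Below outfall 2: Q → 2.260 m³/s, C = (2.060·117.6 + 0.2000·1050)/2.260 = 200.1 µg/L.

200 µg/L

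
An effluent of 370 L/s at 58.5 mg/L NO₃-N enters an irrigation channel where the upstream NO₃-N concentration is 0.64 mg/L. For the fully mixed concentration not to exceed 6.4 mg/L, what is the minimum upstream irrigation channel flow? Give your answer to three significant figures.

3350 L/s

Set C_mix = 6.4: (Q·0.6400 + 370.0·58.50) / (Q + 370.0) = 6.4
→ Q = 370.0·(58.50 − 6.4)/(6.4 − 0.6400) = 3347 L/s.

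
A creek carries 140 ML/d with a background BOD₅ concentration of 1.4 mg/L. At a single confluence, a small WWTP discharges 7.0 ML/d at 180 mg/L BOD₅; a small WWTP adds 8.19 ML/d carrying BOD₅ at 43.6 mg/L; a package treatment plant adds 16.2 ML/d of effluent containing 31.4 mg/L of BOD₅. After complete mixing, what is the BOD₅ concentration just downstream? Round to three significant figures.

Flow-weighted average: C = (140.0·1.400 + 7.000·180.0 + 8.190·43.60 + 16.20·31.40) / 171.4 = 2322/171.4 = 13.55 mg/L.

13.5 mg/L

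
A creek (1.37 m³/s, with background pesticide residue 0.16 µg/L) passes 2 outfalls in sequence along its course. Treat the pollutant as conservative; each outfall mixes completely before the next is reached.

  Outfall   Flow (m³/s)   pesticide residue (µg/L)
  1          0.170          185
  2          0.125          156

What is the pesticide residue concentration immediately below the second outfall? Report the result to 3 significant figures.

30.7 µg/L

Below outfall 1: Q → 1.540 m³/s, C = (1.370·0.1600 + 0.1700·185.0)/1.540 = 20.56 µg/L.
Below outfall 2: Q → 1.665 m³/s, C = (1.540·20.56 + 0.1250·156.0)/1.665 = 30.73 µg/L.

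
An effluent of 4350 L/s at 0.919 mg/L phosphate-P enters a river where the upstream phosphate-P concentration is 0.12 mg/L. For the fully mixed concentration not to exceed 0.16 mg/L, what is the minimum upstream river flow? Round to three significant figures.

82500 L/s

Set C_mix = 0.16: (Q·0.1200 + 4350·0.9190) / (Q + 4350) = 0.16
→ Q = 4350·(0.9190 − 0.16)/(0.16 − 0.1200) = 82540 L/s.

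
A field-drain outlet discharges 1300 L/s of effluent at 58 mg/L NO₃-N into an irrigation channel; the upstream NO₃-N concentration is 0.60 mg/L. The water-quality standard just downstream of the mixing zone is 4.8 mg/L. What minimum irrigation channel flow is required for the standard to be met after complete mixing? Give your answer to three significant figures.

Set C_mix = 4.8: (Q·0.6000 + 1300·58.00) / (Q + 1300) = 4.8
→ Q = 1300·(58.00 − 4.8)/(4.8 − 0.6000) = 16470 L/s.

16500 L/s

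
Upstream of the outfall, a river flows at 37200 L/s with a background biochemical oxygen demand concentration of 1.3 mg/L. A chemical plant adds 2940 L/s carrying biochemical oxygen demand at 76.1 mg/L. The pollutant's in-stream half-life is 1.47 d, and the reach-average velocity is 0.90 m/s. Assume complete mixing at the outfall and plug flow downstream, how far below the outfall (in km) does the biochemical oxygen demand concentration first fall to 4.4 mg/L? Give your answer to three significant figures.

71.3 km

Conservation of mass: C = (37200·1.300 + 2940·76.10) / 40140 = 272100/40140 = 6.779 mg/L.
Half-life 1.47 d → k = ln 2 / 1.47 = 0.4715 d⁻¹.
Set 6.779·exp(−k·t) = 4.4 → t = ln(6.779/4.4)/k = 79190 s = 22.00 h.
Distance = v·t = 0.90·79190 = 71270 m = 71.27 km.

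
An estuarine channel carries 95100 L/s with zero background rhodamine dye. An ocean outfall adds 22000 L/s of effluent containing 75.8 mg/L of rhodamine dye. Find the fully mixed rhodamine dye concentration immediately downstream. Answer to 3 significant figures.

14.2 mg/L

Conservation of mass: C = (95100·0 + 22000·75.80) / 117100 = 1668000/117100 = 14.24 mg/L.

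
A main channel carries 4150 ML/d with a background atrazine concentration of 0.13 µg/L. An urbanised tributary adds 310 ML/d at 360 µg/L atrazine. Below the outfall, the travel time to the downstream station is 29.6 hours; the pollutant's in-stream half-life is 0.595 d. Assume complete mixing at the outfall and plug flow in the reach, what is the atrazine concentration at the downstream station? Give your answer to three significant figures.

Flow-weighted average: C = (4150·0.1300 + 310.0·360.0) / 4460 = 112100/4460 = 25.14 µg/L.
Half-life 0.595 d → k = ln 2 / 0.595 = 1.165 d⁻¹.
Applying C = C₀e^(−kt): 25.14 × 0.2377 = 5.976 µg/L.

5.98 µg/L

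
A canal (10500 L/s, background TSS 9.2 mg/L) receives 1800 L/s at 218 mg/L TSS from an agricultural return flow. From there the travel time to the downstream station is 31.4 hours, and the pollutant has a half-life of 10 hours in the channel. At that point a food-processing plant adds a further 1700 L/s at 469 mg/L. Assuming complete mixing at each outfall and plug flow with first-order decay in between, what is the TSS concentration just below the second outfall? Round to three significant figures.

60.9 mg/L

After mixing, C = (10500·9.200 + 1800·218.0) / 12300 = 489000/12300 = 39.76 mg/L; combined flow 12300 L/s.
Half-life 10 h → k = ln 2 / 10 = 0.06931 h⁻¹ = 1.664 d⁻¹.
Decay over the reach: 39.76·exp(−kt) = 39.76·0.1134 = 4.510 mg/L.
Second outfall: C = (12300·4.510 + 1700·469.0)/14000 = 60.91 mg/L.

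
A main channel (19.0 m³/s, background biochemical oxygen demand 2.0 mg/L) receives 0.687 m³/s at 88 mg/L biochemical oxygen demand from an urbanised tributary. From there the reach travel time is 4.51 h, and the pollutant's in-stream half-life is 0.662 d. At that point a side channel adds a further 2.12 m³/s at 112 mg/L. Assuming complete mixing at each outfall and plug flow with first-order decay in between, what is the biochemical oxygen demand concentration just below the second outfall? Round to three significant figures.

14.6 mg/L

Conservation of mass: C = (19.00·2.000 + 0.6870·88.00) / 19.69 = 98.46/19.69 = 5.001 mg/L; combined flow 19.69 m³/s.
Half-life 0.662 d → k = ln 2 / 0.662 = 1.047 d⁻¹.
Decay over the reach: 5.001·exp(−kt) = 5.001·0.8214 = 4.108 mg/L.
At the second outfall, C = (19.69·4.108 + 2.120·112.0) / (19.69 + 2.120) = 14.60 mg/L.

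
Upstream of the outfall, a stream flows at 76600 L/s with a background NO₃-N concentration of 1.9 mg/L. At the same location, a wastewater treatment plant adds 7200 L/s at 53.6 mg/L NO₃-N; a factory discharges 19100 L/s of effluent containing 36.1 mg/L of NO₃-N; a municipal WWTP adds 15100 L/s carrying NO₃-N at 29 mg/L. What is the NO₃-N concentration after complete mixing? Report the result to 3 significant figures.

14.1 mg/L

Conservation of mass: C = (76600·1.900 + 7200·53.60 + 19100·36.10 + 15100·29.00) / 118000 = 1659000/118000 = 14.06 mg/L.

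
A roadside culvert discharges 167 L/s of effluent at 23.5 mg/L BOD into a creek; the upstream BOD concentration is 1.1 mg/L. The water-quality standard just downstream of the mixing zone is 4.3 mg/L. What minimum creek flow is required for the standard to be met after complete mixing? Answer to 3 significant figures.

Set C_mix = 4.3: (Q·1.100 + 167.0·23.50) / (Q + 167.0) = 4.3
→ Q = 167.0·(23.50 − 4.3)/(4.3 − 1.100) = 1002 L/s.

1000 L/s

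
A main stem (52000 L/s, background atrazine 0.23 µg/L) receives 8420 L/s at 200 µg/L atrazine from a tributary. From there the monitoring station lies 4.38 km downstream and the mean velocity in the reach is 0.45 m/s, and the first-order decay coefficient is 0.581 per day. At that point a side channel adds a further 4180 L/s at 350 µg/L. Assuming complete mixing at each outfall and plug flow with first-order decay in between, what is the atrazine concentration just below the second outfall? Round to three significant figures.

Mixed concentration C = ΣQC/ΣQ = (52000·0.2300 + 8420·200.0) / 60420 = 1696000/60420 = 28.07 µg/L; combined flow 60420 L/s.
Travel time t = 4.38·1000 / 0.45 = 9733 s = 2.704 h.
After decay, C = 28.07 × e^(−kt) = 28.07 × 0.9366 = 26.29 µg/L.
At the second outfall, C = (60420·26.29 + 4180·350.0) / (60420 + 4180) = 47.24 µg/L.

47.2 µg/L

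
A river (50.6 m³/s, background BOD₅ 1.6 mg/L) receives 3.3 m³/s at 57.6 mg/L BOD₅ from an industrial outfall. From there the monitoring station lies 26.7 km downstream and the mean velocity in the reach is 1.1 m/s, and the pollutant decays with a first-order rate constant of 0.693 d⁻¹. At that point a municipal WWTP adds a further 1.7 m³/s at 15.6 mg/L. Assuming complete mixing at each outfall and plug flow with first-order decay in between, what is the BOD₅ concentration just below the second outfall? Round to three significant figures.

4.49 mg/L

After mixing, C = (50.60·1.600 + 3.300·57.60) / 53.90 = 271.0/53.90 = 5.029 mg/L; combined flow 53.90 m³/s.
Travel time t = 26.7·1000 / 1.1 = 24270 s = 6.742 h.
Applying C = C₀e^(−kt): 5.029 × 0.8231 = 4.139 mg/L.
Second outfall: C = (53.90·4.139 + 1.700·15.60)/55.60 = 4.489 mg/L.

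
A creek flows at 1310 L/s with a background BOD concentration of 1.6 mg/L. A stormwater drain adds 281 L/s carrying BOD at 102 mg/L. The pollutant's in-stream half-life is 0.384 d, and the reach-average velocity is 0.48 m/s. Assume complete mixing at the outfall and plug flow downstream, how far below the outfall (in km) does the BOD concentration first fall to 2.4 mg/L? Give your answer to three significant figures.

47.9 km

Conservation of mass: C = (1310·1.600 + 281.0·102.0) / 1591 = 30760/1591 = 19.33 mg/L.
Half-life 0.384 d → k = ln 2 / 0.384 = 1.805 d⁻¹.
Set 19.33·exp(−k·t) = 2.4 → t = ln(19.33/2.4)/k = 99860 s = 27.74 h.
Distance = v·t = 0.48·99860 = 47930 m = 47.93 km.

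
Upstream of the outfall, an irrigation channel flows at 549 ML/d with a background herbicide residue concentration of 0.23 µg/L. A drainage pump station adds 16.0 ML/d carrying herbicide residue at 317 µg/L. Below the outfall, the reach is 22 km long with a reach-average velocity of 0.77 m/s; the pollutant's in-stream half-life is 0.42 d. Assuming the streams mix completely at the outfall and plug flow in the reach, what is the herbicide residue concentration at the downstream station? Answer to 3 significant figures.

5.33 µg/L

Conservation of mass: C = (549.0·0.2300 + 16.00·317.0) / 565.0 = 5198/565.0 = 9.200 µg/L.
Travel time t = 22·1000 / 0.77 = 28570 s = 7.937 h.
Half-life 0.42 d → k = ln 2 / 0.42 = 1.650 d⁻¹.
First-order decay: C = 9.200·exp(−k·t) = 9.200·0.5794 = 5.331 µg/L.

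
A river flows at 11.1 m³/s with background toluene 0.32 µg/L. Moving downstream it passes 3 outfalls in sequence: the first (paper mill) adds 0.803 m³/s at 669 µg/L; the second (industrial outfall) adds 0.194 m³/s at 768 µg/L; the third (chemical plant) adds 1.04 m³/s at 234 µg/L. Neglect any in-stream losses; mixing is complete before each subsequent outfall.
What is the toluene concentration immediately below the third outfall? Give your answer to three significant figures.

Below outfall 1: Q → 11.90 m³/s, C = (11.10·0.3200 + 0.8030·669.0)/11.90 = 45.43 µg/L.
Below outfall 2: Q → 12.10 m³/s, C = (11.90·45.43 + 0.1940·768.0)/12.10 = 57.02 µg/L.
Below outfall 3: Q → 13.14 m³/s, C = (12.10·57.02 + 1.040·234.0)/13.14 = 71.03 µg/L.

71.0 µg/L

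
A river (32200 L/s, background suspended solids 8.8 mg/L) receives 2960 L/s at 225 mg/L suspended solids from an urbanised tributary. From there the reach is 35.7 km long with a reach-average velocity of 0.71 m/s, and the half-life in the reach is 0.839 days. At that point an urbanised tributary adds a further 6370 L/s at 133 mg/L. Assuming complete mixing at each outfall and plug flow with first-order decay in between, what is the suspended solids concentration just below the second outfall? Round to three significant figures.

Flow-weighted average: C = (32200·8.800 + 2960·225.0) / 35160 = 949400/35160 = 27.00 mg/L; combined flow 35160 L/s.
Travel time t = 35.7·1000 / 0.71 = 50280 s = 13.97 h.
Half-life 0.839 d → k = ln 2 / 0.839 = 0.8262 d⁻¹.
First-order decay: C = 27.00·exp(−k·t) = 27.00·0.6183 = 16.69 mg/L.
Second outfall: C = (35160·16.69 + 6370·133.0)/41530 = 34.53 mg/L.

34.5 mg/L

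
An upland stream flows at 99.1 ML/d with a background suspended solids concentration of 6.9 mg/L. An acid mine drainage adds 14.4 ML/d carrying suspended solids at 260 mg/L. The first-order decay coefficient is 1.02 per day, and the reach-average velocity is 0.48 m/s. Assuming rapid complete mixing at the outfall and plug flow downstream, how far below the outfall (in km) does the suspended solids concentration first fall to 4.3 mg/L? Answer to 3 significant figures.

Conservation of mass: C = (99.10·6.900 + 14.40·260.0) / 113.5 = 4428/113.5 = 39.01 mg/L.
Set 39.01·exp(−k·t) = 4.3 → t = ln(39.01/4.3)/k = 186800 s = 51.89 h.
Distance = v·t = 0.48·186800 = 89660 m = 89.66 km.

89.7 km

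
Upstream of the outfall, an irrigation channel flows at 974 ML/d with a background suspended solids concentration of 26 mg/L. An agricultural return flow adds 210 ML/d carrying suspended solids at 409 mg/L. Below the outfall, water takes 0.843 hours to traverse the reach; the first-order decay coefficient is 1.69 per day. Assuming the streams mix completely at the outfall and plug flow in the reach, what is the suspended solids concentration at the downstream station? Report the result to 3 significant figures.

Conservation of mass: C = (974.0·26.00 + 210.0·409.0) / 1184 = 111200/1184 = 93.93 mg/L.
Applying C = C₀e^(−kt): 93.93 × 0.9424 = 88.52 mg/L.

88.5 mg/L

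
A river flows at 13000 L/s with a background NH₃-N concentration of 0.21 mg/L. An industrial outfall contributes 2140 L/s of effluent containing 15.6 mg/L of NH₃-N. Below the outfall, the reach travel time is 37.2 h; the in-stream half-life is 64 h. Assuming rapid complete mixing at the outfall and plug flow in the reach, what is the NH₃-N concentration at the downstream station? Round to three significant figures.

Conservation of mass: C = (13000·0.2100 + 2140·15.60) / 15140 = 36110/15140 = 2.385 mg/L.
Half-life 64 h → k = ln 2 / 64 = 0.01083 h⁻¹ = 0.2599 d⁻¹.
Decay over the reach: 2.385·exp(−kt) = 2.385·0.6684 = 1.594 mg/L.

1.59 mg/L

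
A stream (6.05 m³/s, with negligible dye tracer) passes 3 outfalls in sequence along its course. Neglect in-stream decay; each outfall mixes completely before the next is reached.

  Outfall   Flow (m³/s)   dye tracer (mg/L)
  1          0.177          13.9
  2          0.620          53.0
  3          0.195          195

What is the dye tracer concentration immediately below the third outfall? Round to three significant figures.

Below outfall 1: Q → 6.227 m³/s, C = (6.050·0 + 0.1770·13.90)/6.227 = 0.3951 mg/L.
Below outfall 2: Q → 6.847 m³/s, C = (6.227·0.3951 + 0.6200·53.00)/6.847 = 5.159 mg/L.
Below outfall 3: Q → 7.042 m³/s, C = (6.847·5.159 + 0.1950·195.0)/7.042 = 10.42 mg/L.

10.4 mg/L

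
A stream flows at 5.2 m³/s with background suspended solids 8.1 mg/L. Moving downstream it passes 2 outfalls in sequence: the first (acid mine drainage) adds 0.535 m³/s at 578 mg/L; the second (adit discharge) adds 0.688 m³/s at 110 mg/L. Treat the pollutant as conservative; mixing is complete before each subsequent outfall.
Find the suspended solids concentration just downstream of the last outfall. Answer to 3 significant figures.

Below outfall 1: Q → 5.735 m³/s, C = (5.200·8.100 + 0.5350·578.0)/5.735 = 61.26 mg/L.
Below outfall 2: Q → 6.423 m³/s, C = (5.735·61.26 + 0.6880·110.0)/6.423 = 66.48 mg/L.

66.5 mg/L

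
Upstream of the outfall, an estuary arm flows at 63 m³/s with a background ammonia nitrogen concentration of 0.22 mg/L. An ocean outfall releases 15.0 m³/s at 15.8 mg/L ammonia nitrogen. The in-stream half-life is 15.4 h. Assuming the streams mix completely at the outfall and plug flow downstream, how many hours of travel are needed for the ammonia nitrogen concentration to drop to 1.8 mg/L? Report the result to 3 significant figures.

12.9 h

Mass balance: C = (63.00·0.2200 + 15.00·15.80) / 78.00 = 250.9/78.00 = 3.216 mg/L.
Half-life 15.4 h → k = ln 2 / 15.4 = 0.04501 h⁻¹ = 1.080 d⁻¹.
3.216·exp(−k·t) = 1.8 → t = ln(3.216/1.8)/k = 46420 s = 12.90 h.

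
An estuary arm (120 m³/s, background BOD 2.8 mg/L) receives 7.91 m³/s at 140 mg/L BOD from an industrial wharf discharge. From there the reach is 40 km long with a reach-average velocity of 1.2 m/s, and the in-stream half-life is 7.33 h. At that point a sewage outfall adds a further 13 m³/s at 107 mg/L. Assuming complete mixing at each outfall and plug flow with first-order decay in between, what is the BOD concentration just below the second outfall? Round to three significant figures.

14.1 mg/L

Mixed concentration C = ΣQC/ΣQ = (120.0·2.800 + 7.910·140.0) / 127.9 = 1443/127.9 = 11.28 mg/L; combined flow 127.9 m³/s.
Travel time t = 40·1000 / 1.2 = 33330 s = 9.259 h.
Half-life 7.33 h → k = ln 2 / 7.33 = 0.09456 h⁻¹ = 2.270 d⁻¹.
After decay, C = 11.28 × e^(−kt) = 11.28 × 0.4166 = 4.701 mg/L.
At the second outfall, C = (127.9·4.701 + 13.00·107.0) / (127.9 + 13.00) = 14.14 mg/L.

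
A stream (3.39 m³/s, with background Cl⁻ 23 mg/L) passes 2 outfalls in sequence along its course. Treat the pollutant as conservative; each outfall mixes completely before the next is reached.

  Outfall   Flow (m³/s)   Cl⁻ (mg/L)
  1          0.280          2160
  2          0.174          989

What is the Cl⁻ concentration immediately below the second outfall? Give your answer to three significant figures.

After outfall 1: Q = 3.390 + 0.2800 = 3.670 m³/s; C = (3.390·23.00 + 0.2800·2160)/3.670 = 186.0 mg/L.
After outfall 2: Q = 3.670 + 0.1740 = 3.844 m³/s; C = (3.670·186.0 + 0.1740·989.0)/3.844 = 222.4 mg/L.

222 mg/L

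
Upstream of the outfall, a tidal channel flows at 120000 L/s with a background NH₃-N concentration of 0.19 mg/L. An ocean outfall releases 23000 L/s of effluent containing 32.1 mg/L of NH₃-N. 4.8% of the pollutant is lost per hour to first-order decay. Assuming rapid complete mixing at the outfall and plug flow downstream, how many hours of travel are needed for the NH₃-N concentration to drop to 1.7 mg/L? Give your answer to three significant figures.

Flow-weighted average: C = (120000·0.1900 + 23000·32.10) / 143000 = 761100/143000 = 5.322 mg/L.
4.8%/h lost → k = −ln(1 − 0.048) = 0.04919 h⁻¹.
5.322·exp(−k·t) = 1.7 → t = ln(5.322/1.7)/k = 83530 s = 23.20 h.

23.2 h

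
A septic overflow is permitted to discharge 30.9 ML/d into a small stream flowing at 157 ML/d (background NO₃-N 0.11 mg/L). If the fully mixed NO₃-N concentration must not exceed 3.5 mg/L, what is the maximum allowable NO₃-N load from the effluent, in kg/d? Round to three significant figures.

Mass balance at the limit: 157.0·0.1100 + 30.90·Cₑ = 187.9·3.5 → Cₑ = 20.72 mg/L.
30.90 ML/d = 0.3576 m³/s. Load = 0.3576 m³/s × 20.72 g/m³ × 86 400 s/d = 640.4 kg/d.

640 kg/d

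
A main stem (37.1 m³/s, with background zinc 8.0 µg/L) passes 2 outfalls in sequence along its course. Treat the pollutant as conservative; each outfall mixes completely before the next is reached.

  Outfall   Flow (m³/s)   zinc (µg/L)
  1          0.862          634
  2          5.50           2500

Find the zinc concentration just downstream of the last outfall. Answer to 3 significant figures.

Outfall 1: combined Q = 37.96 m³/s; C = (37.10·8.000 + 0.8620·634.0)/37.96 = 22.21 µg/L.
Outfall 2: combined Q = 43.46 m³/s; C = (37.96·22.21 + 5.500·2500)/43.46 = 335.8 µg/L.

336 µg/L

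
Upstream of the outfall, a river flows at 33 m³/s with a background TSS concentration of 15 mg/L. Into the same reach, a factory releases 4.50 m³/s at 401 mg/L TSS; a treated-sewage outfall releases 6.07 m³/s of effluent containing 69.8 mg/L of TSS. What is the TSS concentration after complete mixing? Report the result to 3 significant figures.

Mixed concentration C = ΣQC/ΣQ = (33.00·15.00 + 4.500·401.0 + 6.070·69.80) / 43.57 = 2723/43.57 = 62.50 mg/L.

62.5 mg/L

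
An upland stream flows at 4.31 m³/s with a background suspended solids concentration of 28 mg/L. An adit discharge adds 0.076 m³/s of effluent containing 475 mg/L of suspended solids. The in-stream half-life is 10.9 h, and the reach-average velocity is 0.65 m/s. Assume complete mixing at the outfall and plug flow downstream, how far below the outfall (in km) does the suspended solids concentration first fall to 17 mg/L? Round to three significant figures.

Mass balance: C = (4.310·28.00 + 0.07600·475.0) / 4.386 = 156.8/4.386 = 35.75 mg/L.
Half-life 10.9 h → k = ln 2 / 10.9 = 0.06359 h⁻¹ = 1.526 d⁻¹.
Set 35.75·exp(−k·t) = 17 → t = ln(35.75/17)/k = 42070 s = 11.69 h.
Distance = v·t = 0.65·42070 = 27350 m = 27.35 km.

27.3 km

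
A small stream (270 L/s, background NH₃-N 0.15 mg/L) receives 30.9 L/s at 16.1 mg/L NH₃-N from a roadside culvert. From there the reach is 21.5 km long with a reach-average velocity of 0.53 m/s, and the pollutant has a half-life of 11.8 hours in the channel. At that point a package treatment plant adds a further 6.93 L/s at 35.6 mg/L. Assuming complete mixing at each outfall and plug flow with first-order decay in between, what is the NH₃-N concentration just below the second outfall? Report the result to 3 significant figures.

Mixed concentration C = ΣQC/ΣQ = (270.0·0.1500 + 30.90·16.10) / 300.9 = 538.0/300.9 = 1.788 mg/L; combined flow 300.9 L/s.
Travel time t = 21.5·1000 / 0.53 = 40570 s = 11.27 h.
Half-life 11.8 h → k = ln 2 / 11.8 = 0.05874 h⁻¹ = 1.410 d⁻¹.
Applying C = C₀e^(−kt): 1.788 × 0.5159 = 0.9223 mg/L.
Second outfall: C = (300.9·0.9223 + 6.930·35.60)/307.8 = 1.703 mg/L.

1.70 mg/L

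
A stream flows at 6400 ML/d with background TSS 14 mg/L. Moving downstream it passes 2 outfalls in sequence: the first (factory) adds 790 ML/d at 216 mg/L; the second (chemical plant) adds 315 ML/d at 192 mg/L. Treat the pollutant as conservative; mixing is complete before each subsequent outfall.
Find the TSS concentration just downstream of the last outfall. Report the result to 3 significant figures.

42.7 mg/L

Outfall 1: combined Q = 7190 ML/d; C = (6400·14.00 + 790.0·216.0)/7190 = 36.19 mg/L.
Outfall 2: combined Q = 7505 ML/d; C = (7190·36.19 + 315.0·192.0)/7505 = 42.73 mg/L.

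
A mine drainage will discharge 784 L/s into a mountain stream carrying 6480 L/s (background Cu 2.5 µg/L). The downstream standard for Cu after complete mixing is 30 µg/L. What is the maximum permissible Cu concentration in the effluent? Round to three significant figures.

At the limit, (Qr·Cr + Qe·Cₑ)/(Qr + Qe) = 30:
Cₑ = (7264·30 − 6480·2.500) / 784.0 = 257.3 µg/L.

257 µg/L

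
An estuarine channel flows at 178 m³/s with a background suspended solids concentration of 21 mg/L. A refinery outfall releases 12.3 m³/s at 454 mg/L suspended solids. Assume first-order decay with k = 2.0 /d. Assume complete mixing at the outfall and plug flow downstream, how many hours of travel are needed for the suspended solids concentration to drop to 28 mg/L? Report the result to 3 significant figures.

6.71 h

Mixed concentration C = ΣQC/ΣQ = (178.0·21.00 + 12.30·454.0) / 190.3 = 9322/190.3 = 48.99 mg/L.
48.99·exp(−k·t) = 28 → t = ln(48.99/28)/k = 24160 s = 6.712 h.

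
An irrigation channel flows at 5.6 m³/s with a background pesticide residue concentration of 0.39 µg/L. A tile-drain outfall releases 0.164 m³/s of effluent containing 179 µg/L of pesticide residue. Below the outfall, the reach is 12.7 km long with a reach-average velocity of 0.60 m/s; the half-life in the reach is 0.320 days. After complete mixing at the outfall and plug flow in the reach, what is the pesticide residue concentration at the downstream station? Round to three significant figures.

After mixing, C = (5.600·0.3900 + 0.1640·179.0) / 5.764 = 31.54/5.764 = 5.472 µg/L.
Travel time t = 12.7·1000 / 0.60 = 21170 s = 5.880 h.
Half-life 0.320 d → k = ln 2 / 0.320 = 2.166 d⁻¹.
First-order decay: C = 5.472·exp(−k·t) = 5.472·0.5882 = 3.219 µg/L.

3.22 µg/L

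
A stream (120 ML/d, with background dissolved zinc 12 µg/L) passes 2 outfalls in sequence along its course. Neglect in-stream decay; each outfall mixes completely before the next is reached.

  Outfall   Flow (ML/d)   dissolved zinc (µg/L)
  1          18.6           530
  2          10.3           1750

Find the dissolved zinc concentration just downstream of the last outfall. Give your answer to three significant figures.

Below outfall 1: Q → 138.6 ML/d, C = (120.0·12.00 + 18.60·530.0)/138.6 = 81.52 µg/L.
Below outfall 2: Q → 148.9 ML/d, C = (138.6·81.52 + 10.30·1750)/148.9 = 196.9 µg/L.

197 µg/L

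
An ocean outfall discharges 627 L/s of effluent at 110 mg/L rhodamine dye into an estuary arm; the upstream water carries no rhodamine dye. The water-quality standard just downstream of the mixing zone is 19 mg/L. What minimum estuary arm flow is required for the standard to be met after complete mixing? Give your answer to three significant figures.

Set C_mix = 19: (Q·0 + 627.0·110.0) / (Q + 627.0) = 19
→ Q = 627.0·(110.0 − 19)/(19 − 0) = 3003 L/s.

3000 L/s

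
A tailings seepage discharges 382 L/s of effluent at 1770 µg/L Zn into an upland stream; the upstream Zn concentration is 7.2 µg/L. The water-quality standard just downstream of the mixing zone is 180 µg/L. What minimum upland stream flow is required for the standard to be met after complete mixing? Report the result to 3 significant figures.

Set C_mix = 180: (Q·7.200 + 382.0·1770) / (Q + 382.0) = 180
→ Q = 382.0·(1770 − 180)/(180 − 7.200) = 3515 L/s.

3510 L/s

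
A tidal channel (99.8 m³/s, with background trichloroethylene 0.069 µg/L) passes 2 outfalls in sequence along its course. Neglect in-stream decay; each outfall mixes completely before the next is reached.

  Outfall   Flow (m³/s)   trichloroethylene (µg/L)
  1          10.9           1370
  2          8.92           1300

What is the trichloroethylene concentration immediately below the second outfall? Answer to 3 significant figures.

Below outfall 1: Q → 110.7 m³/s, C = (99.80·0.06900 + 10.90·1370)/110.7 = 135.0 µg/L.
Below outfall 2: Q → 119.6 m³/s, C = (110.7·135.0 + 8.920·1300)/119.6 = 221.8 µg/L.

222 µg/L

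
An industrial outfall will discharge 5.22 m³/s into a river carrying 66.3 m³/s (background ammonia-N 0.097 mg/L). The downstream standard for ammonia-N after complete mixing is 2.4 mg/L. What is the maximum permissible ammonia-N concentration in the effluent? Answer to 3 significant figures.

31.7 mg/L

At the limit, (Qr·Cr + Qe·Cₑ)/(Qr + Qe) = 2.4:
Cₑ = (71.52·2.4 − 66.30·0.09700) / 5.220 = 31.65 mg/L.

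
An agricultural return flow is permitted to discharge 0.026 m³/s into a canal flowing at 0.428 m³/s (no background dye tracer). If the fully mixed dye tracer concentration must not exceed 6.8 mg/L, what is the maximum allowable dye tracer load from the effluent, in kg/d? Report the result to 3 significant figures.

267 kg/d

Mass balance at the limit: 0.4280·0 + 0.02600·Cₑ = 0.4540·6.8 → Cₑ = 118.7 mg/L.
Load = 0.02600 m³/s × 118.7 g/m³ × 86 400 s/d = 266.7 kg/d.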